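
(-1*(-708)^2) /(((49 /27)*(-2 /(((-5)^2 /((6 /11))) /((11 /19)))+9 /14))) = -4285807200 /9583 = -447230.22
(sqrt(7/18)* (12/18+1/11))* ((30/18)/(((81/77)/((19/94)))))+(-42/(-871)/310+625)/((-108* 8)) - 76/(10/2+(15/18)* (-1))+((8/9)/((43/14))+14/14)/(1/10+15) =-35744129848001/1893428924400+16625* sqrt(14)/411156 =-18.73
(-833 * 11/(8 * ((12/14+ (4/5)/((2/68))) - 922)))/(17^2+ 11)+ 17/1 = 255374221/15018240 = 17.00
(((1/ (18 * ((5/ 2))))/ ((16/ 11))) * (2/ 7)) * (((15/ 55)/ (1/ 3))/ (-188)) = -1/ 52640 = -0.00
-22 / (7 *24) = -11 / 84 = -0.13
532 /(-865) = -532 /865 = -0.62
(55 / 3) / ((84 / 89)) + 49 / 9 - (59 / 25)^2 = 1013221 / 52500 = 19.30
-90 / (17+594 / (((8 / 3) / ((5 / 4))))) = -1440 / 4727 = -0.30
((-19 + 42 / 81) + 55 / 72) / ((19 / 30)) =-19135 / 684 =-27.98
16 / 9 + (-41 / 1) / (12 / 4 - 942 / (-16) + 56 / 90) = 227144 / 202491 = 1.12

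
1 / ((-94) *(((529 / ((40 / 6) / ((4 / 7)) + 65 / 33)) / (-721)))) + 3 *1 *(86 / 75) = 24872273 / 6837325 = 3.64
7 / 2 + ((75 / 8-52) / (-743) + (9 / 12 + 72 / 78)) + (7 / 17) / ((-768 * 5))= 3297935107 / 630539520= 5.23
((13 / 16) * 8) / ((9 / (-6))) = -13 / 3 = -4.33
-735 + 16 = -719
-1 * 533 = -533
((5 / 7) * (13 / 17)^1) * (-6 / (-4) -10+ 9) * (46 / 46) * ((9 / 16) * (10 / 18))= 325 / 3808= 0.09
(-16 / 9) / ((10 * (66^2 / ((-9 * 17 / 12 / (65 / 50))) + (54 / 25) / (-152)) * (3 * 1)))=51680 / 387347913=0.00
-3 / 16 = -0.19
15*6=90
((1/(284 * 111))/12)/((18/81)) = 1/84064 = 0.00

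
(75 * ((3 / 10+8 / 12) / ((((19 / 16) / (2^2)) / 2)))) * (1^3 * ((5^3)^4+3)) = 119243422517.89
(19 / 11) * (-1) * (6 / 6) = -19 / 11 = -1.73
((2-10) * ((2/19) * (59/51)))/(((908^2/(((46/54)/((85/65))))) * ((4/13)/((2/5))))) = -229333/229186048590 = -0.00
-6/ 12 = -1/ 2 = -0.50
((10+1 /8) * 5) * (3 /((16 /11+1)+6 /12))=51.40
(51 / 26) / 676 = 51 / 17576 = 0.00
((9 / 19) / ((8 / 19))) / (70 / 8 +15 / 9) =27 / 250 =0.11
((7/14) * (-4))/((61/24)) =-48/61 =-0.79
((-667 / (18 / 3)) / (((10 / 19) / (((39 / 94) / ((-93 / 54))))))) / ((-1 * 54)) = -164749 / 174840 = -0.94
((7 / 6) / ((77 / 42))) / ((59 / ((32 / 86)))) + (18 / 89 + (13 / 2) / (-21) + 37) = 3848933491 / 104316366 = 36.90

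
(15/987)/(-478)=-5/157262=-0.00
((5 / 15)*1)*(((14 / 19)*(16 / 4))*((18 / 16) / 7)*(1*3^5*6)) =4374 / 19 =230.21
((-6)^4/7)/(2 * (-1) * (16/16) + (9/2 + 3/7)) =2592/41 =63.22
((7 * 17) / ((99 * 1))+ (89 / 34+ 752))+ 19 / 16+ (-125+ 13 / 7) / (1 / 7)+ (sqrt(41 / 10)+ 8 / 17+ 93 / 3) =-1979807 / 26928+ sqrt(410) / 10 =-71.50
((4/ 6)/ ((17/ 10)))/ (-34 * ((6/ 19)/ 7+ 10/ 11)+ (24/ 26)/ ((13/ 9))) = -1236235/ 100258503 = -0.01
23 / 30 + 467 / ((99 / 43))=201569 / 990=203.61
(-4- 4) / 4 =-2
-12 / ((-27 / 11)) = 44 / 9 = 4.89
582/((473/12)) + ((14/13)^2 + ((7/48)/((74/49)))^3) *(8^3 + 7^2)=665.90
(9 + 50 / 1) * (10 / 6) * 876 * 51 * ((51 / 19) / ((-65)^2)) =44810028 / 16055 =2791.03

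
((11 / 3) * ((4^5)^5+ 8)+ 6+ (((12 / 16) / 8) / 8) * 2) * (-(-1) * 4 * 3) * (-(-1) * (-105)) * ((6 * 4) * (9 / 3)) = -1498077380048534619705 / 4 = -374519345012133654926.25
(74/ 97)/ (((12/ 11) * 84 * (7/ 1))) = 407/ 342216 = 0.00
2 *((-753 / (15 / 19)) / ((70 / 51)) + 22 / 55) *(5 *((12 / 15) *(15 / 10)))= -1458474 / 175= -8334.14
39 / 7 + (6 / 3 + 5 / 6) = 353 / 42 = 8.40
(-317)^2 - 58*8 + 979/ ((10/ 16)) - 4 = 507937/ 5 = 101587.40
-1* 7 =-7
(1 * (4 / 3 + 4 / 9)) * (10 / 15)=32 / 27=1.19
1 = 1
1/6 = 0.17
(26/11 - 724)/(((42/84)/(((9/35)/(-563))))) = 20412/30965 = 0.66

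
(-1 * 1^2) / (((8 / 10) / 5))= -25 / 4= -6.25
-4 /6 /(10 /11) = -11 /15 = -0.73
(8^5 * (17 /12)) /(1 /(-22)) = -3063808 /3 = -1021269.33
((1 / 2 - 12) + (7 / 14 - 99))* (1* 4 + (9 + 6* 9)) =-7370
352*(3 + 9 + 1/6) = 4282.67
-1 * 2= -2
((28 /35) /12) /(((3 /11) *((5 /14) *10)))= 77 /1125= 0.07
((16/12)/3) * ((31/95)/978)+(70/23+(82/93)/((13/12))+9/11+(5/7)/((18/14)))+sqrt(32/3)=4 * sqrt(6)/3+223001006108/42628548105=8.50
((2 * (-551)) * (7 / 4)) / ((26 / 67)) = -258419 / 52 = -4969.60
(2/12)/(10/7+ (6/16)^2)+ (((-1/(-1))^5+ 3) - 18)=-29302/2109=-13.89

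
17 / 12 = 1.42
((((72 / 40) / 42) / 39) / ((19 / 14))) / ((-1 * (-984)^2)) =-1 / 1195796160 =-0.00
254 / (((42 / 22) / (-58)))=-162052 / 21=-7716.76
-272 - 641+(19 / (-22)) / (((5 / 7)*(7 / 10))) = -10062 / 11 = -914.73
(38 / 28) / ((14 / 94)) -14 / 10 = 3779 / 490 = 7.71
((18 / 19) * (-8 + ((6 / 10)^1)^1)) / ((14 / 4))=-1332 / 665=-2.00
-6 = -6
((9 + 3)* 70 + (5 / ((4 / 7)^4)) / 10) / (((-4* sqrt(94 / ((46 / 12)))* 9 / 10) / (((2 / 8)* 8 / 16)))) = -2162405* sqrt(3243) / 20791296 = -5.92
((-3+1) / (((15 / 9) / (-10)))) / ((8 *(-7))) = -3 / 14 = -0.21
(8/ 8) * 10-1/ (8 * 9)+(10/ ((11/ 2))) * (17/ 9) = 1181/ 88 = 13.42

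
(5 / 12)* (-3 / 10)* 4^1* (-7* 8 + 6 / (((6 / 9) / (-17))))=104.50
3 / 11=0.27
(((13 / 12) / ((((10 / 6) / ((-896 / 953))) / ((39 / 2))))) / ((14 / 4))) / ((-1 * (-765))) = -5408 / 1215075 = -0.00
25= 25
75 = 75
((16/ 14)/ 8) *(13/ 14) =0.13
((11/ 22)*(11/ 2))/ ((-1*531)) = -11/ 2124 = -0.01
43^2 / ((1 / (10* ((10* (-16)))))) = -2958400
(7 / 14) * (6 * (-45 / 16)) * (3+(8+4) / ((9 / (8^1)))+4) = -2385 / 16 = -149.06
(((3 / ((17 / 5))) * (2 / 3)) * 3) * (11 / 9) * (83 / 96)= 4565 / 2448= 1.86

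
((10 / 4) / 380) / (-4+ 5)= 1 / 152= 0.01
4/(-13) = -4/13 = -0.31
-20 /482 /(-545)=2 /26269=0.00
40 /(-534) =-20 /267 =-0.07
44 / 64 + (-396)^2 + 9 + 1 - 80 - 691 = 2496891 / 16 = 156055.69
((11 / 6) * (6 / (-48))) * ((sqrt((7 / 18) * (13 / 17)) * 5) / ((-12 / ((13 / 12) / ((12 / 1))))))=715 * sqrt(3094) / 8460288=0.00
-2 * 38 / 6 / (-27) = 38 / 81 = 0.47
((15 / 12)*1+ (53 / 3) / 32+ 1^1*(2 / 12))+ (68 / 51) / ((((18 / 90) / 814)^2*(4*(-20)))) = -26503651 / 96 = -276079.70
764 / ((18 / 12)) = 1528 / 3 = 509.33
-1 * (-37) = 37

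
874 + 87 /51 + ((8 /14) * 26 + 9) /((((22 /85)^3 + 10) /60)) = 372846595591 /366037931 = 1018.60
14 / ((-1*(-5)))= 14 / 5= 2.80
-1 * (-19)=19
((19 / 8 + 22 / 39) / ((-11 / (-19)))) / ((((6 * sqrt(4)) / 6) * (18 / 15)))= 87115 / 41184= 2.12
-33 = -33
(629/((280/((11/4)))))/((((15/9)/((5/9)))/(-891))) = -2054943/1120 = -1834.77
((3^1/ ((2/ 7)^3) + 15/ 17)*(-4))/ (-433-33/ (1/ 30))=17613/ 48382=0.36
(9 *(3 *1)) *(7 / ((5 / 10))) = 378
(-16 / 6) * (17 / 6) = -68 / 9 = -7.56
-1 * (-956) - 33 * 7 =725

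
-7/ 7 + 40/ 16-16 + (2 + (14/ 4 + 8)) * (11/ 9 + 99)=1338.50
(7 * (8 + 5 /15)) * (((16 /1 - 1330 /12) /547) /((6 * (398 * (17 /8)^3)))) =-6372800 /14439459303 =-0.00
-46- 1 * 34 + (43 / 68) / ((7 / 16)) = -9348 / 119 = -78.55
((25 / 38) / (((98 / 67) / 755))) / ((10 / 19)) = 252925 / 392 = 645.22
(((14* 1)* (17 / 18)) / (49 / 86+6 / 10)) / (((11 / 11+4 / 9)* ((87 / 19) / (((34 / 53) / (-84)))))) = -1180565 / 90453987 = -0.01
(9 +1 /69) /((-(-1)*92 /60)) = 3110 /529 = 5.88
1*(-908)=-908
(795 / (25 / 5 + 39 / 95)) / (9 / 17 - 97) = -256785 / 168592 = -1.52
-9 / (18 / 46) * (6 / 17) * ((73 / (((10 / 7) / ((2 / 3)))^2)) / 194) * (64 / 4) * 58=-76347488 / 123675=-617.32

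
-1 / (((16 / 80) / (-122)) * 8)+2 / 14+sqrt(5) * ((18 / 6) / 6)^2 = sqrt(5) / 4+2139 / 28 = 76.95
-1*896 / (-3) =896 / 3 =298.67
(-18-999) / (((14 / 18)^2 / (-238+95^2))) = -14772381.61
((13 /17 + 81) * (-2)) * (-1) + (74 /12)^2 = 123353 /612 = 201.56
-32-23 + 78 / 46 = -1226 / 23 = -53.30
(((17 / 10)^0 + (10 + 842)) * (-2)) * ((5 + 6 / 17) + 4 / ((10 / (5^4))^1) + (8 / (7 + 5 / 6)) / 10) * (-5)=2179031.74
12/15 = 4/5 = 0.80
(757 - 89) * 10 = 6680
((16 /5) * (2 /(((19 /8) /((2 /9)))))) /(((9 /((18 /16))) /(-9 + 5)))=-256 /855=-0.30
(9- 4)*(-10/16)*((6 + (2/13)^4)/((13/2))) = -2142275/742586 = -2.88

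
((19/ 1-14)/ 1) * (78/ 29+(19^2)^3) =6821653135/ 29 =235229418.45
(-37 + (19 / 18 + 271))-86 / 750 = 528617 / 2250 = 234.94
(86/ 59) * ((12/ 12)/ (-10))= -43/ 295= -0.15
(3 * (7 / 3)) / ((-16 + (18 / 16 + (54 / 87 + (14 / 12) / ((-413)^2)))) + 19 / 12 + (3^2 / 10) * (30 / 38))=-0.59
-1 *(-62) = 62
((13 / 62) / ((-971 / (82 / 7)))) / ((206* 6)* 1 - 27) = -41 / 19595751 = -0.00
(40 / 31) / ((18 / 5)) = 100 / 279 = 0.36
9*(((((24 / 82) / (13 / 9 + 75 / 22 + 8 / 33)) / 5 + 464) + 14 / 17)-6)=14520882528 / 3516365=4129.52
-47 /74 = -0.64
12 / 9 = 4 / 3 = 1.33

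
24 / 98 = 12 / 49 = 0.24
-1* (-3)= 3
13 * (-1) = -13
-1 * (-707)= 707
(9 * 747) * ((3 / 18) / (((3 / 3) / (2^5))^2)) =1147392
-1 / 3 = -0.33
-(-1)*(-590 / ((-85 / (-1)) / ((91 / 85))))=-10738 / 1445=-7.43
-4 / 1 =-4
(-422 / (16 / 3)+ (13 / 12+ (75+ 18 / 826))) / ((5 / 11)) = -6.64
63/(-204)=-21/68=-0.31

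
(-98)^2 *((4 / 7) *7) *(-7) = -268912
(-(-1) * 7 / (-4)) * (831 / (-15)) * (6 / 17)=5817 / 170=34.22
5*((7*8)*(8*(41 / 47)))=91840 / 47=1954.04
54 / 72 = 3 / 4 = 0.75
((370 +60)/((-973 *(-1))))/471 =430/458283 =0.00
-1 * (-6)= 6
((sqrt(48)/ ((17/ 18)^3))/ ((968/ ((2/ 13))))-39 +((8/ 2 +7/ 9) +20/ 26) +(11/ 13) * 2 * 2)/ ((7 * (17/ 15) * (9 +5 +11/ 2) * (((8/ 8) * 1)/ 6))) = -70360/ 60333 +349920 * sqrt(3)/ 11955446503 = -1.17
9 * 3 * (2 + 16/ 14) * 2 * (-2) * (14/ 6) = -792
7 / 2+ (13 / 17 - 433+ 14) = -14101 / 34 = -414.74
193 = 193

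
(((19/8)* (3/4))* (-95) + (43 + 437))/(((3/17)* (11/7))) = 394485/352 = 1120.70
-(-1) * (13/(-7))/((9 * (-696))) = 13/43848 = 0.00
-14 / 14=-1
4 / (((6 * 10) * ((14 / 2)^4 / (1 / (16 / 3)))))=1 / 192080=0.00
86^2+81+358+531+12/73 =8366.16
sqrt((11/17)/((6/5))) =sqrt(5610)/102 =0.73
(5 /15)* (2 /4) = 0.17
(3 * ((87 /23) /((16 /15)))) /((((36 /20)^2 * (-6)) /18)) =-3625 /368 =-9.85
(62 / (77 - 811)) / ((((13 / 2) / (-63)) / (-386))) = -1507716 / 4771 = -316.02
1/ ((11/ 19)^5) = 2476099/ 161051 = 15.37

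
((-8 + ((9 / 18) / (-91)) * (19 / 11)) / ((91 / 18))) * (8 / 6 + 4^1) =-769680 / 91091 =-8.45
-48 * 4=-192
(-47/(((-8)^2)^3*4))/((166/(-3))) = 141/174063616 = 0.00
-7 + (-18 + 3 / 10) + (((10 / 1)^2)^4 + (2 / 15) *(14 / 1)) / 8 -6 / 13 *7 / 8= 9749980601 / 780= 12499975.13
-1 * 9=-9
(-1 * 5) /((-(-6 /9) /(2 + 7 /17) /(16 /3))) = -1640 /17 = -96.47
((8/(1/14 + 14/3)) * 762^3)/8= 18582930576/199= 93381560.68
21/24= 0.88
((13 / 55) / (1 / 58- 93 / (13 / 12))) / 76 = -0.00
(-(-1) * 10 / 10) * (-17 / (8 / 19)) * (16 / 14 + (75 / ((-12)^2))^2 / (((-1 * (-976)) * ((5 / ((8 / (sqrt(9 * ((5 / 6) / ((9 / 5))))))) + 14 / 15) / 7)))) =-164493180599 / 3572370816 - 883203125 * sqrt(6) / 16330838016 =-46.18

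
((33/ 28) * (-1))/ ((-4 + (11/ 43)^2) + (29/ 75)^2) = 31201875/ 100206568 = 0.31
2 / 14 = 1 / 7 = 0.14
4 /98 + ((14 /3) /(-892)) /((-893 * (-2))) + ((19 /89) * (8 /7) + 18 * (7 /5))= 1327928796293 /52106710740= 25.48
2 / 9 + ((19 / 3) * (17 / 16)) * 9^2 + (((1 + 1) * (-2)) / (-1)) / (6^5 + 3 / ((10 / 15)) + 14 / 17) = 20773927949 / 38097360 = 545.29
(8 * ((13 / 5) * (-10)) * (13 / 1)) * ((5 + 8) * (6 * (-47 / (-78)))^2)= -459472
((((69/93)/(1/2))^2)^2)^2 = 20047612231936/852891037441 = 23.51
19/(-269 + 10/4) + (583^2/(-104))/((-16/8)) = 13934841/8528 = 1634.01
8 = 8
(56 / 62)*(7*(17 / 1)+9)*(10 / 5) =7168 / 31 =231.23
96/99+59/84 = 515/308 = 1.67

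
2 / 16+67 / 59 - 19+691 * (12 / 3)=1296235 / 472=2746.26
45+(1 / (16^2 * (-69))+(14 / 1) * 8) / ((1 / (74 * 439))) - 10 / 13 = 417755075753 / 114816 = 3638474.39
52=52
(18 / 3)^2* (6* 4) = 864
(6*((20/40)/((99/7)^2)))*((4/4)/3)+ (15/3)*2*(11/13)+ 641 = 82750480/127413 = 649.47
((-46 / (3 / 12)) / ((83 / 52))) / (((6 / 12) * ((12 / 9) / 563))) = -8080176 / 83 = -97351.52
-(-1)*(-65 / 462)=-65 / 462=-0.14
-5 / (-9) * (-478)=-2390 / 9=-265.56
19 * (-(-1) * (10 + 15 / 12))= 855 / 4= 213.75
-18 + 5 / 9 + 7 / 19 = -17.08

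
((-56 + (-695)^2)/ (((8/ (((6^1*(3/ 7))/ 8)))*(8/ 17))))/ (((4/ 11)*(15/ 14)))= 270945609/ 2560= 105838.13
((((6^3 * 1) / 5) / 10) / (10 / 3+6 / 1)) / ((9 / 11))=99 / 175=0.57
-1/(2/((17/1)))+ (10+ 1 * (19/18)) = 23/9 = 2.56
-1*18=-18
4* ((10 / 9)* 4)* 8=1280 / 9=142.22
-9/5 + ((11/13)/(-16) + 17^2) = 298633/1040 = 287.15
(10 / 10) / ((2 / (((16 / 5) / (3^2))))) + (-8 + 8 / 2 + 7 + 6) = 413 / 45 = 9.18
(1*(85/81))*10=850/81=10.49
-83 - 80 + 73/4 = -579/4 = -144.75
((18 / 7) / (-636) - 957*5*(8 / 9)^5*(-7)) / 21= 271464143191 / 306700506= 885.11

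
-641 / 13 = -49.31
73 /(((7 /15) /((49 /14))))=1095 /2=547.50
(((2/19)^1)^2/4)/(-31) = -1/11191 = -0.00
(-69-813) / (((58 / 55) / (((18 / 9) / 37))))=-48510 / 1073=-45.21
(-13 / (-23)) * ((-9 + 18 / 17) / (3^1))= -585 / 391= -1.50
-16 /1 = -16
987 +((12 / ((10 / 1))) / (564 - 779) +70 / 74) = 39295328 / 39775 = 987.94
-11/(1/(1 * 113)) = -1243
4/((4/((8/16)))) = 1/2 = 0.50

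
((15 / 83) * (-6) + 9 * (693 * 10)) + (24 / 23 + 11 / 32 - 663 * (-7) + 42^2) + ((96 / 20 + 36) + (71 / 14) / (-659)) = 96961514781151 / 1408994720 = 68816.10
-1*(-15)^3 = 3375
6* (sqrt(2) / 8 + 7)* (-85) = -3570 - 255* sqrt(2) / 4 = -3660.16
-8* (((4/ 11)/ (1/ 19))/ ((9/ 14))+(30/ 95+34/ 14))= -107.93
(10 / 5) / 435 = 2 / 435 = 0.00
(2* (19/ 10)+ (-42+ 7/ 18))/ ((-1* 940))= 0.04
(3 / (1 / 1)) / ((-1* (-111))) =1 / 37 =0.03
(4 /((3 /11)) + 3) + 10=83 /3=27.67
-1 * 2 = -2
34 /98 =17 /49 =0.35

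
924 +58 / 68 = 31445 / 34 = 924.85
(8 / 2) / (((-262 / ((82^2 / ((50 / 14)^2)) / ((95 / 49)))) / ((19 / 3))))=-32288648 / 1228125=-26.29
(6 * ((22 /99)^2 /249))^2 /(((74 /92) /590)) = 1736960 /1672352973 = 0.00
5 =5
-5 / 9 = -0.56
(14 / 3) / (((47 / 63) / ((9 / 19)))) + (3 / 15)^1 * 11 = 23053 / 4465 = 5.16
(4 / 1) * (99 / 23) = 17.22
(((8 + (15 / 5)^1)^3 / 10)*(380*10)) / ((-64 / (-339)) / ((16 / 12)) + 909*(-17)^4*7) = 11430628 / 12010637183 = 0.00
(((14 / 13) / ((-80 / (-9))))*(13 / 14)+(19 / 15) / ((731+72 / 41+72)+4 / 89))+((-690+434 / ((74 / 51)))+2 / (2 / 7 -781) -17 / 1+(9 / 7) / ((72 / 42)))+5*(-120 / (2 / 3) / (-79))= -890882816077013273 / 2251762654377840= -395.64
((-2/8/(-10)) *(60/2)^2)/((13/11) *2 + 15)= 1.30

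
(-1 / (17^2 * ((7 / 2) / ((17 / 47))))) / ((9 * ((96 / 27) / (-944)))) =59 / 5593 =0.01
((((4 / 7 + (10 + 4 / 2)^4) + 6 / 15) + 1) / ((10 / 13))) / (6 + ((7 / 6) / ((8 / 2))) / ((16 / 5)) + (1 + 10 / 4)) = 1811669184 / 644525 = 2810.86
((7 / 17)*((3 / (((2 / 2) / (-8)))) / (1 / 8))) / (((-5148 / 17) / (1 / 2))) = 56 / 429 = 0.13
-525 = -525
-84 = -84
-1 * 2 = -2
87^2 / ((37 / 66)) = 499554 / 37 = 13501.46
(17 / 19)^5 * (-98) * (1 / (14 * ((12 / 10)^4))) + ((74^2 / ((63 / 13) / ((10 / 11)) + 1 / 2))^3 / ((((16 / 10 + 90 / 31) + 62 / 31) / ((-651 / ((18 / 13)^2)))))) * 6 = -45336552686047095034597523125 / 174699087359277456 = -259512246866.01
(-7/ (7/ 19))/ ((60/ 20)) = -19/ 3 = -6.33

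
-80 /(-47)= 80 /47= 1.70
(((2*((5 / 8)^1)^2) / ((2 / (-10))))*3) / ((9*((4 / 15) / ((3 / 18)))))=-0.81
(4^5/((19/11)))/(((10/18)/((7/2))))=354816/95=3734.91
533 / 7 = 76.14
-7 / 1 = -7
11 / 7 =1.57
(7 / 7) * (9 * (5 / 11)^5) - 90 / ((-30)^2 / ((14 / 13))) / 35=8979574 / 52341575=0.17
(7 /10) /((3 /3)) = 7 /10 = 0.70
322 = 322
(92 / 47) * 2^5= 2944 / 47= 62.64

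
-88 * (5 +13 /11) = -544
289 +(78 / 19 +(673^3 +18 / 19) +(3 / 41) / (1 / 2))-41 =304821470.20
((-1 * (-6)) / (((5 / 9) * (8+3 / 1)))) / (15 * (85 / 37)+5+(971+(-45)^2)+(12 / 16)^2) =0.00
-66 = -66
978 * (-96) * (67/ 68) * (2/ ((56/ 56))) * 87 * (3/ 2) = -410454864/ 17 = -24144403.76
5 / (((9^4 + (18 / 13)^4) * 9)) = 142805 / 1687443273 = 0.00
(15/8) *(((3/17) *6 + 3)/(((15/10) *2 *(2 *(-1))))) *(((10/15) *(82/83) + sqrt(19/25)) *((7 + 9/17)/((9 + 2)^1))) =-552 *sqrt(19)/3179- 150880/263857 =-1.33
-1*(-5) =5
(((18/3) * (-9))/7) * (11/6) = -99/7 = -14.14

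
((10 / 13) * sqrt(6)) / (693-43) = sqrt(6) / 845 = 0.00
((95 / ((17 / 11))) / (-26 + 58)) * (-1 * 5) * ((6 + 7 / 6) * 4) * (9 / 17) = -674025 / 4624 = -145.77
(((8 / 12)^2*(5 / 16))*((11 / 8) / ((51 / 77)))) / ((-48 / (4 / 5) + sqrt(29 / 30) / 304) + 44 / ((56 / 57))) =-30393239800 / 1603754152809 - 3942785*sqrt(870) / 28867574750562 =-0.02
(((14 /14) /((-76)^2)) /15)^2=1 /7506489600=0.00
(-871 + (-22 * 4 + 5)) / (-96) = 159 / 16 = 9.94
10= 10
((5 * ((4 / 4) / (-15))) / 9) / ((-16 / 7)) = 7 / 432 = 0.02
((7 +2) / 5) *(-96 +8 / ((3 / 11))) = -120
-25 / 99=-0.25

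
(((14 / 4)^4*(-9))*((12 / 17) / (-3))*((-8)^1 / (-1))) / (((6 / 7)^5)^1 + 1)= 726364926 / 417911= 1738.09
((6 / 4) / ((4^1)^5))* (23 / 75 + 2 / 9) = 119 / 153600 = 0.00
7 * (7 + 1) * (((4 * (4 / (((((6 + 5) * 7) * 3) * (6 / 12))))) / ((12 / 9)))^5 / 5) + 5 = 9667348419 / 1933417255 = 5.00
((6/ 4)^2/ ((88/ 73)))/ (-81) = -73/ 3168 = -0.02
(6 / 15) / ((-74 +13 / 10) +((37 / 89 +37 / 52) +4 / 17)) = -157352 / 28062721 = -0.01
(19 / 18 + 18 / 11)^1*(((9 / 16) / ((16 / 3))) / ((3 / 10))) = 2665 / 2816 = 0.95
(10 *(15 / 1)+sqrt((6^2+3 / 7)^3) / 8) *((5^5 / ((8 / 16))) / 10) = 159375 *sqrt(1785) / 392+93750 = 110927.23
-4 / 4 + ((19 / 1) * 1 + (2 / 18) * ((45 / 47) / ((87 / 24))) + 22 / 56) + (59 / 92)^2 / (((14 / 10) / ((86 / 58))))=1522861045 / 80755024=18.86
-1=-1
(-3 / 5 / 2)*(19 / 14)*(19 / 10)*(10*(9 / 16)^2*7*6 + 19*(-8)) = 1324509 / 89600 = 14.78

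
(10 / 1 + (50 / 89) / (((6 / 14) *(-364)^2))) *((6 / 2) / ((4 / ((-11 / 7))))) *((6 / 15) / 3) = -55591591 / 35376432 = -1.57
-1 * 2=-2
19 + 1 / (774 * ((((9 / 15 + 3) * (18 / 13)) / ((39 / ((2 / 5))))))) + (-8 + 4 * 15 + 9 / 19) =227116147 / 3176496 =71.50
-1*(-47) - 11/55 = 234/5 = 46.80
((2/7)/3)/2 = 1/21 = 0.05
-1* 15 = -15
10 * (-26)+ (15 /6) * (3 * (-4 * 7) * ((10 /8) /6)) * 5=-1915 /4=-478.75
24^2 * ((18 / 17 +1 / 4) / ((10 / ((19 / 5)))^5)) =1983355299 / 332031250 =5.97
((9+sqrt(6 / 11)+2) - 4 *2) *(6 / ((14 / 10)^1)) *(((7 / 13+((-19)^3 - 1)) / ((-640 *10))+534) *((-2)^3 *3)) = -1201985271 / 7280 - 400661757 *sqrt(66) / 80080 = -205754.61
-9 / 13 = -0.69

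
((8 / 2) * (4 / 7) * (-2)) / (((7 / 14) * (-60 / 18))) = 96 / 35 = 2.74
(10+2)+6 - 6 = 12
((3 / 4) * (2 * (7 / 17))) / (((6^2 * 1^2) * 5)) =7 / 2040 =0.00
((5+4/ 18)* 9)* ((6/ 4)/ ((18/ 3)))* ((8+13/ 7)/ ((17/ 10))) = 16215/ 238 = 68.13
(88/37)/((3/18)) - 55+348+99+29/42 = 632417/1554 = 406.96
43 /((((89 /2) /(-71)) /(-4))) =24424 /89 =274.43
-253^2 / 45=-64009 / 45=-1422.42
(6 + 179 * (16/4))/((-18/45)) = -1805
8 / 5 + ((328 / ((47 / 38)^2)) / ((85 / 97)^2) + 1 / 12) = 53799234361 / 191520300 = 280.91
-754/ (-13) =58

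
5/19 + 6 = 119/19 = 6.26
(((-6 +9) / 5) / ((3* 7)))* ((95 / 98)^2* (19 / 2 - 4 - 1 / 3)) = 55955 / 403368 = 0.14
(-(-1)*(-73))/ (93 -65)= -73/ 28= -2.61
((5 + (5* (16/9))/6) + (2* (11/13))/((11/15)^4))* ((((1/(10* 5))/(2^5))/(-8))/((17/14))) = -1613297/2033171712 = -0.00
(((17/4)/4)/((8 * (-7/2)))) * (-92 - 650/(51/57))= 6957/224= 31.06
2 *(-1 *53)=-106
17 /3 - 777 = -771.33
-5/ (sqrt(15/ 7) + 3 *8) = -280/ 1339 + 5 *sqrt(105)/ 4017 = -0.20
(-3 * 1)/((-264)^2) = -1/23232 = -0.00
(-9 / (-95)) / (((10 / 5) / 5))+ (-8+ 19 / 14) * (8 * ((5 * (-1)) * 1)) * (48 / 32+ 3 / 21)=813261 / 1862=436.77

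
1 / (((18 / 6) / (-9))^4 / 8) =648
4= 4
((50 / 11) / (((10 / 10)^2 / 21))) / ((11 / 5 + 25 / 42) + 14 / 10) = 220500 / 9691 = 22.75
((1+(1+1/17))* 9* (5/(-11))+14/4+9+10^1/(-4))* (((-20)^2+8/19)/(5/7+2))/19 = 15710520/1282633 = 12.25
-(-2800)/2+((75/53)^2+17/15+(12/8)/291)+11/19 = 218011194463/155309610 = 1403.72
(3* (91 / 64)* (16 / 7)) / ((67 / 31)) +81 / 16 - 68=-58.43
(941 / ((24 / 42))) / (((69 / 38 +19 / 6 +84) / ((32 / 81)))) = 125153 / 17118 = 7.31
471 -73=398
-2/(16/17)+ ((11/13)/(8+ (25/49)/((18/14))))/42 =-116777/55016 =-2.12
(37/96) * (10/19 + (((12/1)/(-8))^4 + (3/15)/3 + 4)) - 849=-370029167/437760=-845.28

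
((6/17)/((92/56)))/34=42/6647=0.01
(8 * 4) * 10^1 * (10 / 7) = 3200 / 7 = 457.14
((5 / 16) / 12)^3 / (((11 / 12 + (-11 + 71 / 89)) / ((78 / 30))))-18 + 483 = 2719917313795 / 5849284608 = 465.00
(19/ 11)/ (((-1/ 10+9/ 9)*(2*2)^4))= 95/ 12672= 0.01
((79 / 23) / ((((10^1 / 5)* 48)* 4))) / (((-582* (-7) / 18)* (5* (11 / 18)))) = 711 / 54971840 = 0.00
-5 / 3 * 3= -5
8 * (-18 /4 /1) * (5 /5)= -36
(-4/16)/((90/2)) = -1/180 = -0.01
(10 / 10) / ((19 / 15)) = 15 / 19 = 0.79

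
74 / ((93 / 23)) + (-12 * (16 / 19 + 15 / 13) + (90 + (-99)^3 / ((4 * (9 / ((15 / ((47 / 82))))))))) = -1522881651791 / 2159274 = -705274.85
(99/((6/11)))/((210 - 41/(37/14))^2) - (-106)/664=1413480625/8595881056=0.16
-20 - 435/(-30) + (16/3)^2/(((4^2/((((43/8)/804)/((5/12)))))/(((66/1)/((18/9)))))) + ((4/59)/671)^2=-4.56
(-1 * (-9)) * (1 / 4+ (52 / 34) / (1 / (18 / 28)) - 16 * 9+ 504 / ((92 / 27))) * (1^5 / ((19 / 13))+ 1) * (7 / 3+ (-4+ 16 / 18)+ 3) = 9014560 / 52003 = 173.35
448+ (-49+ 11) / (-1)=486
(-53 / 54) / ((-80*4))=53 / 17280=0.00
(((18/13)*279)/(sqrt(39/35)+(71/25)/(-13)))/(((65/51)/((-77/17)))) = -1639.97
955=955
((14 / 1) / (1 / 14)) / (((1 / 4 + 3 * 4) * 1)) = 16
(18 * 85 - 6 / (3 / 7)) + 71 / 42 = 63743 / 42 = 1517.69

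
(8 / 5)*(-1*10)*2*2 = -64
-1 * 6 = -6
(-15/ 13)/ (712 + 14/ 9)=-135/ 83486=-0.00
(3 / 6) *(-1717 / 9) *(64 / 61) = -54944 / 549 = -100.08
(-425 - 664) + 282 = -807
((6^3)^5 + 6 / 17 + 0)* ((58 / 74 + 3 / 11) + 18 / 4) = 2612588065403.99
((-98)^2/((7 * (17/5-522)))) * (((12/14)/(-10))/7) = 84/2593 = 0.03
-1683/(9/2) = -374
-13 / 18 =-0.72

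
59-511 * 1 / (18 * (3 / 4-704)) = 1494725 / 25317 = 59.04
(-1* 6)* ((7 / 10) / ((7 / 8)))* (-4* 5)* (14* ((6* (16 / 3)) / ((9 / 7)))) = 33450.67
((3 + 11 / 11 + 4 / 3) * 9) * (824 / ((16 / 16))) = 39552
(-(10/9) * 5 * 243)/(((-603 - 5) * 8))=675/2432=0.28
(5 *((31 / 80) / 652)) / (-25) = -31 / 260800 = -0.00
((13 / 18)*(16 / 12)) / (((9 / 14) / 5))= 1820 / 243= 7.49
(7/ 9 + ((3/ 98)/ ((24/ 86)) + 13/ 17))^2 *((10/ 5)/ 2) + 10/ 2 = 27804629161/ 3597120576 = 7.73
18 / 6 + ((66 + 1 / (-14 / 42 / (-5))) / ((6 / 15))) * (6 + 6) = 2433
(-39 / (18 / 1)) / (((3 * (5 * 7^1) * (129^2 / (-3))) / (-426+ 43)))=-4979 / 3494610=-0.00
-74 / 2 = -37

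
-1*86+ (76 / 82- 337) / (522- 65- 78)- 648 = -11419405 / 15539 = -734.89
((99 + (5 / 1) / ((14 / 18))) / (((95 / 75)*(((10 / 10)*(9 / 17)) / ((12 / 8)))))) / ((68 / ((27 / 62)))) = 49815 / 32984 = 1.51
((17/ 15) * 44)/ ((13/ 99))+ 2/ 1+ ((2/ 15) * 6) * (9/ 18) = 4968/ 13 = 382.15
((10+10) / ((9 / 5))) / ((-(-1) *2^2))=25 / 9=2.78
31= 31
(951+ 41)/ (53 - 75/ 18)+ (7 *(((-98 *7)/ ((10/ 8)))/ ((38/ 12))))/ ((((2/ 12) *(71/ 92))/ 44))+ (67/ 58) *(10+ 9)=-47563799054731/ 114624530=-414953.06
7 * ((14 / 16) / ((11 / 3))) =147 / 88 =1.67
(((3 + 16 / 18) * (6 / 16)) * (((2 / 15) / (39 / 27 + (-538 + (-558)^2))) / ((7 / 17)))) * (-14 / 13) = -119 / 72733622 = -0.00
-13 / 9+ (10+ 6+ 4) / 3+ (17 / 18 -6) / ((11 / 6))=244 / 99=2.46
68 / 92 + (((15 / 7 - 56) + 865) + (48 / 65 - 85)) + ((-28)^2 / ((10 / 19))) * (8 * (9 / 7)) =167955092 / 10465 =16049.22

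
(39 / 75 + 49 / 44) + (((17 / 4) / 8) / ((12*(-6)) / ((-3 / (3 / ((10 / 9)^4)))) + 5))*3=478134837 / 287315600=1.66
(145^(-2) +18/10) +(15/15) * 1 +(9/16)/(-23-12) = 6555707/2354800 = 2.78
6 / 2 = 3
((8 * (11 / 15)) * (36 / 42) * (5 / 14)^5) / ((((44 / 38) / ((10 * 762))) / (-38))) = -859631250 / 117649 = -7306.75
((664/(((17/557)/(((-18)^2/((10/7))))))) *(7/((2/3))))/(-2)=-2201890068/85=-25904589.04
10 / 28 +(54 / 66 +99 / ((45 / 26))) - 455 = -305401 / 770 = -396.62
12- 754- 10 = -752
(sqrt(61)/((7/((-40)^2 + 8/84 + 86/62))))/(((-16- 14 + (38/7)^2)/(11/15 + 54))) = -171189173* sqrt(61)/7254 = -184316.26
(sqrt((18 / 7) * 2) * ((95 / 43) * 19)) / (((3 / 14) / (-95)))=-685900 * sqrt(7) / 43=-42202.81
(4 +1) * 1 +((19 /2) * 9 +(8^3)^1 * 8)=8373 /2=4186.50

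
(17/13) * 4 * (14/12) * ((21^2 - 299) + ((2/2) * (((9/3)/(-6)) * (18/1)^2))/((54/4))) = 2380/3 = 793.33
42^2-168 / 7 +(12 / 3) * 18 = 1812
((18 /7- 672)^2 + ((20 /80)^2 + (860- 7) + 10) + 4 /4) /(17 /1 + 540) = 806.10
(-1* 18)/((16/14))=-63/4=-15.75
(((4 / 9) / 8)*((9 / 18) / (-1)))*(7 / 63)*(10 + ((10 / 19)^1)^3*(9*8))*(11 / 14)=-773245 / 15556212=-0.05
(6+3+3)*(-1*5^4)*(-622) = 4665000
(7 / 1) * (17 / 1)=119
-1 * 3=-3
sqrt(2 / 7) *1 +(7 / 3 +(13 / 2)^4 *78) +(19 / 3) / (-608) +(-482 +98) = sqrt(14) / 7 +13329907 / 96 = 138853.73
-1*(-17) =17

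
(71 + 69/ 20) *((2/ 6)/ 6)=1489/ 360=4.14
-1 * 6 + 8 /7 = -34 /7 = -4.86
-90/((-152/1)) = 45/76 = 0.59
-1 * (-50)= 50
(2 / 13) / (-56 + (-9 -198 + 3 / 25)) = -25 / 42718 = -0.00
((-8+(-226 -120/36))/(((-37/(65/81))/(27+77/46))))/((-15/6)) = -12208664/206793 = -59.04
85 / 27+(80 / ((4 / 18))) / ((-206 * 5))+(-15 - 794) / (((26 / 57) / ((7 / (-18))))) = 100147135 / 144612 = 692.52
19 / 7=2.71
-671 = -671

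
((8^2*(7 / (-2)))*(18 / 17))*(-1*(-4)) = -16128 / 17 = -948.71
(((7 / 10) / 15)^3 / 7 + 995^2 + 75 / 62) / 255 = 103581492189019 / 26679375000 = 3882.46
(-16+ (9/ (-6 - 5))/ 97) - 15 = -33086/ 1067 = -31.01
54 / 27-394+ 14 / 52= -10185 / 26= -391.73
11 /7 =1.57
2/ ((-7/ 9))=-18/ 7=-2.57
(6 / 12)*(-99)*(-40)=1980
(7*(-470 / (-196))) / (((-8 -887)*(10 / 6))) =-141 / 12530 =-0.01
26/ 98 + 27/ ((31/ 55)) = 73168/ 1519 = 48.17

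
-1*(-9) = 9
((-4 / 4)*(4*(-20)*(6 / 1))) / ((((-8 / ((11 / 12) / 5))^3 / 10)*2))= -1331 / 46080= -0.03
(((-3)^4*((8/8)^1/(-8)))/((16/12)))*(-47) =11421/32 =356.91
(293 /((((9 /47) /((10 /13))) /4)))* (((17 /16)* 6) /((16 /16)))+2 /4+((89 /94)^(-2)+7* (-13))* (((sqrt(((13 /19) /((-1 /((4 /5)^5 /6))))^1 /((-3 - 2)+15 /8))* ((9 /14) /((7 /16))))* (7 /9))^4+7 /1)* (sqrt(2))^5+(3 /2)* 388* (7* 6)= 4247741 /78 - 12656061521059776864748* sqrt(2) /5028525791748046875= 50898.85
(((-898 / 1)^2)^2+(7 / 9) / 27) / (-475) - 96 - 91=-31603972501994 / 23085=-1369026315.88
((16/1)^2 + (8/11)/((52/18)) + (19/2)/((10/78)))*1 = 472403/1430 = 330.35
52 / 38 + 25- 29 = -50 / 19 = -2.63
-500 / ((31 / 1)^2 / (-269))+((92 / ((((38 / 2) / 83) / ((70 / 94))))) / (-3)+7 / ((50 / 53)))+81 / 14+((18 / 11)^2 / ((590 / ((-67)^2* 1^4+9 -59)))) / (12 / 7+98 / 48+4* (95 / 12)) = 1033065295429501261 / 19140861561515925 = 53.97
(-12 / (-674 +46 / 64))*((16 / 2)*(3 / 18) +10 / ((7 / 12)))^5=1125559862165504 / 29330652015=38374.87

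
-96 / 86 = -48 / 43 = -1.12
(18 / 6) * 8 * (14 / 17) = 336 / 17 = 19.76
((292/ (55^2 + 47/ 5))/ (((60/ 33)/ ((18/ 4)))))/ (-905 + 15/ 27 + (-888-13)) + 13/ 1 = 6409710485/ 493059656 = 13.00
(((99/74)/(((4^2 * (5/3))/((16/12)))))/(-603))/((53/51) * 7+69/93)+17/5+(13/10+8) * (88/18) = 184240060771/3770261520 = 48.87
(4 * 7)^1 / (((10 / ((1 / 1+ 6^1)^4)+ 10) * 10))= 16807 / 60050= 0.28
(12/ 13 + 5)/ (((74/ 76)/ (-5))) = -14630/ 481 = -30.42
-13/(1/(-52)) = 676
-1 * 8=-8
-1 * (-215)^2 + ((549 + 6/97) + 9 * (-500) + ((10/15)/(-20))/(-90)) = -13141078103/261900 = -50175.94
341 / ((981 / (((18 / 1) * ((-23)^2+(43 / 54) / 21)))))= 204575789 / 61803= 3310.13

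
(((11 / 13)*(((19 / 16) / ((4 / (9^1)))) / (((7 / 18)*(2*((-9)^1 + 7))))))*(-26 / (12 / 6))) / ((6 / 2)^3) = 627 / 896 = 0.70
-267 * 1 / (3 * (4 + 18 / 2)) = -6.85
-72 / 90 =-4 / 5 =-0.80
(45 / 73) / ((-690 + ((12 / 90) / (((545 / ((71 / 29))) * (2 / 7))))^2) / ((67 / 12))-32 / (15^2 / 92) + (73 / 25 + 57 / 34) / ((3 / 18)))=-2880764498559375 / 509793068736130697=-0.01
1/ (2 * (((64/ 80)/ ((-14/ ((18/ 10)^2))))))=-875/ 324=-2.70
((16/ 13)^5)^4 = 1208925819614629174706176/ 19004963774880799438801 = 63.61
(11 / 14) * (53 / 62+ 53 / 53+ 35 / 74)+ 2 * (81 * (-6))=-7789503 / 8029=-970.17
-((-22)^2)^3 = -113379904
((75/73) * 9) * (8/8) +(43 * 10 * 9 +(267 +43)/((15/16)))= 921971/219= 4209.91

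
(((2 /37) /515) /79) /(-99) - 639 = -95229630047 /149029155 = -639.00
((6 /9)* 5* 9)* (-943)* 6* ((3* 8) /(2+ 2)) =-1018440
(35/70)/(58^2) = 1/6728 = 0.00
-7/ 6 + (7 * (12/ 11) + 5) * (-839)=-699803/ 66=-10603.08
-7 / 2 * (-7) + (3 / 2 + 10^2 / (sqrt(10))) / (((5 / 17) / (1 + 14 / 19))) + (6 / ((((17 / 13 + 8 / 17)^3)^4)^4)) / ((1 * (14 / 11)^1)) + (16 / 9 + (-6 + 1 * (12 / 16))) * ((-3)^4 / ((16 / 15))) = -43.57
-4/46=-2/23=-0.09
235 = 235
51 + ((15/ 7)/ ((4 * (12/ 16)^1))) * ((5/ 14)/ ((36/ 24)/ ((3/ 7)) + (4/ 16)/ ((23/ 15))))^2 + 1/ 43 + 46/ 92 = 172628660977/ 3350058362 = 51.53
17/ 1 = 17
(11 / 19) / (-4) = -11 / 76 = -0.14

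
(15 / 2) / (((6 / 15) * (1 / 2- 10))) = -75 / 38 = -1.97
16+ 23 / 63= 1031 / 63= 16.37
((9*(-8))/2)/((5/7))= -252/5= -50.40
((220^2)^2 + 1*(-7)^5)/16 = 2342543193/16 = 146408949.56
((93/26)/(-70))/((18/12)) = -31/910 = -0.03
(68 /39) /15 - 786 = -459742 /585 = -785.88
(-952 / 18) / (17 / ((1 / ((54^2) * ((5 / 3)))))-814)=-238 / 368127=-0.00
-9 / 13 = -0.69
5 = 5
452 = 452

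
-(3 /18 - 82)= 491 /6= 81.83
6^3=216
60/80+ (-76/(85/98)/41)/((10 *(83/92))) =2968393/5785100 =0.51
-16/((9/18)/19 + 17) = -608/647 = -0.94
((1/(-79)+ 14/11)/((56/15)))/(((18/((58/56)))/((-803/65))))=-772705/3220672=-0.24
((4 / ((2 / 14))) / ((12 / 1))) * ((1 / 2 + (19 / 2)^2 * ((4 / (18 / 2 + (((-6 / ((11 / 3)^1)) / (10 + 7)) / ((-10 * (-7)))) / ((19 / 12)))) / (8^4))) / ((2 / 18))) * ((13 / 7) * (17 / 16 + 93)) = 45719146306015 / 24446828544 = 1870.15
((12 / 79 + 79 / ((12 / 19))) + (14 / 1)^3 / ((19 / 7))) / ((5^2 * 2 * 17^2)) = 20464921 / 260273400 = 0.08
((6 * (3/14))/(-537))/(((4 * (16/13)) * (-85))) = 39/6816320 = 0.00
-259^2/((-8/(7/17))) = 469567/136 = 3452.70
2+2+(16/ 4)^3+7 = 75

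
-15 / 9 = -5 / 3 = -1.67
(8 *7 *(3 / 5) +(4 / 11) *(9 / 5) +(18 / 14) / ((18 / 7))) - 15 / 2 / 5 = 1829 / 55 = 33.25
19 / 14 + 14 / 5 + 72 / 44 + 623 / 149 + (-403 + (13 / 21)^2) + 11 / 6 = -1412380804 / 3613995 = -390.81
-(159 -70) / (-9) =89 / 9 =9.89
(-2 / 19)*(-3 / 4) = 3 / 38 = 0.08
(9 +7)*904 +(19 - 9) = 14474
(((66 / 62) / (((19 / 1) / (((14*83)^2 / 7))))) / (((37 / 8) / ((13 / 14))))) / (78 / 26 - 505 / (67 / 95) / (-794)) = 2515525735008 / 4523551217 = 556.10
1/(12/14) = 7/6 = 1.17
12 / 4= 3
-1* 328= -328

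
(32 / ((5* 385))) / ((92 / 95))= 152 / 8855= 0.02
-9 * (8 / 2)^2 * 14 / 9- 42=-266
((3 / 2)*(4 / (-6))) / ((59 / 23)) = -23 / 59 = -0.39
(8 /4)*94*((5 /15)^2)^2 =188 /81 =2.32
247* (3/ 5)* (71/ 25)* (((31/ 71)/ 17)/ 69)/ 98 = 7657/ 4789750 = 0.00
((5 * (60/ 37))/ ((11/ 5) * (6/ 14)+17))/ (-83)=-2625/ 482147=-0.01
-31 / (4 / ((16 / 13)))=-124 / 13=-9.54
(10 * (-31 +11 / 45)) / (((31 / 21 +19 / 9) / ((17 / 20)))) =-41174 / 565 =-72.87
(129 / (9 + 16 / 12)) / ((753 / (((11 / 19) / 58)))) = 1419 / 8574662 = 0.00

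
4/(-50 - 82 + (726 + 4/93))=186/27623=0.01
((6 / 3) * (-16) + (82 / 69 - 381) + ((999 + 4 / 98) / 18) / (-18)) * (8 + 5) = -1969475287 / 365148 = -5393.64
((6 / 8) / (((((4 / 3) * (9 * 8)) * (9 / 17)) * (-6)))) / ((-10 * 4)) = 17 / 276480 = 0.00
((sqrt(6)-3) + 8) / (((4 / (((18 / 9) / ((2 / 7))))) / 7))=49 * sqrt(6) / 4 + 245 / 4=91.26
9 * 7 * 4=252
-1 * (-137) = 137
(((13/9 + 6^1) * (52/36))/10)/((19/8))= 3484/7695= 0.45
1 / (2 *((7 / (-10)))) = -5 / 7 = -0.71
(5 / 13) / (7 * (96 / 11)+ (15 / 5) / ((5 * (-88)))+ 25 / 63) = 138600 / 22155263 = 0.01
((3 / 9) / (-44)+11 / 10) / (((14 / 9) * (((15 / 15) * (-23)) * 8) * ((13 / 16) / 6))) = -927 / 32890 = -0.03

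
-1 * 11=-11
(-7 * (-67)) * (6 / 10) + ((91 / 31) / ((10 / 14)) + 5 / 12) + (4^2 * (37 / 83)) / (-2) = 43590749 / 154380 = 282.36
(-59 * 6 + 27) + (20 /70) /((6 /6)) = -326.71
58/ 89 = 0.65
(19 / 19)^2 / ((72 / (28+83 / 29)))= 895 / 2088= 0.43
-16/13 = -1.23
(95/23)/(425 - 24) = 95/9223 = 0.01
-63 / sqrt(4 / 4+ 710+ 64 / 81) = -567*sqrt(57655) / 57655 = -2.36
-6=-6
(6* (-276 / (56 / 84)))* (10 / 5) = -4968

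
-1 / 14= -0.07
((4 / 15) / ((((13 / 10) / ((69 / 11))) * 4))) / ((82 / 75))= 1725 / 5863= 0.29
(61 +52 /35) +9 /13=28746 /455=63.18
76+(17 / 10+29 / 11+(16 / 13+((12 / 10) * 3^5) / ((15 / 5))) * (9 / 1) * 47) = 59654669 / 1430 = 41716.55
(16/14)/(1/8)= 9.14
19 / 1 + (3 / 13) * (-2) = 18.54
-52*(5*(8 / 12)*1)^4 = -520000 / 81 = -6419.75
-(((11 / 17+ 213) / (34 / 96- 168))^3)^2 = -28075174439741574291077921243136 / 6553865677907382849704072779201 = -4.28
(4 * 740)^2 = 8761600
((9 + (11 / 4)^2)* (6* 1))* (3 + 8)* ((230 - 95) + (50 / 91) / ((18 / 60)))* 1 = 108889825 / 728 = 149573.94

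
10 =10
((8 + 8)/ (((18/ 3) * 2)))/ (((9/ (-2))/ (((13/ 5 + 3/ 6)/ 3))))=-124/ 405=-0.31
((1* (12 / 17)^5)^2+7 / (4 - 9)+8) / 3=22279128511979 / 10079969502245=2.21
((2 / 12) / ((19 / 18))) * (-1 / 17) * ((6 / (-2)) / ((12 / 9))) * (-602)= -8127 / 646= -12.58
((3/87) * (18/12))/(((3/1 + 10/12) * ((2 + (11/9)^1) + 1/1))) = 81/25346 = 0.00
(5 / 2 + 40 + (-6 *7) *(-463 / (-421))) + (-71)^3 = -301364169 / 842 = -357914.69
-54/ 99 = -6/ 11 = -0.55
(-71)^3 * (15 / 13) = -5368665 / 13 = -412974.23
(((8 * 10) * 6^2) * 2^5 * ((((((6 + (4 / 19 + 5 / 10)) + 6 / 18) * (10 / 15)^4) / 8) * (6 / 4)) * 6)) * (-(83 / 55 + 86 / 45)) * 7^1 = -1771771904 / 513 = -3453746.40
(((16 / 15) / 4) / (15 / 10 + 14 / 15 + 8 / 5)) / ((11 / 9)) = 72 / 1331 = 0.05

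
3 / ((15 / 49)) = 49 / 5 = 9.80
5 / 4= 1.25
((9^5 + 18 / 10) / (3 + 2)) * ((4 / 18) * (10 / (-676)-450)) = -997991326 / 845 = -1181054.82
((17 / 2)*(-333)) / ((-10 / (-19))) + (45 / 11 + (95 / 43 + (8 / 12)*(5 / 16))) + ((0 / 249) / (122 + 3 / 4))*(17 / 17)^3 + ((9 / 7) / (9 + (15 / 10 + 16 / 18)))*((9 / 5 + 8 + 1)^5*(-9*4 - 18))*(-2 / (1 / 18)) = 1641270288287871869 / 50906625000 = 32240799.47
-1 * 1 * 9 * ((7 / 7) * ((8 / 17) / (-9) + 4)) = -604 / 17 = -35.53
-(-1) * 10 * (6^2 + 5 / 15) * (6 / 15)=436 / 3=145.33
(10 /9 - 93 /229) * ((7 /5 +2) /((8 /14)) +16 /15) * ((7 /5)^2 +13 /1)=114390331 /1545750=74.00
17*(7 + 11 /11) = 136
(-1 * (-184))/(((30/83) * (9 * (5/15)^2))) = 7636/15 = 509.07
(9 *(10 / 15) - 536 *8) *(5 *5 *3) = -321150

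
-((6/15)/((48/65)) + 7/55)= -883/1320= -0.67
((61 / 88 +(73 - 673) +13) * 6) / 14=-154785 / 616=-251.27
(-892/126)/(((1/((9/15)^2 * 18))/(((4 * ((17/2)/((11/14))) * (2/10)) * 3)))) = -1191.06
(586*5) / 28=1465 / 14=104.64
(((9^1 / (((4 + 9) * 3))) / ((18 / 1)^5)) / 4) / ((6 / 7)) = 7 / 196515072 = 0.00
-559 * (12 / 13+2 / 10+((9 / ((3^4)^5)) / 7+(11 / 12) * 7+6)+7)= -622755319989503 / 54238868460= -11481.72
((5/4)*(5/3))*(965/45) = 4825/108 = 44.68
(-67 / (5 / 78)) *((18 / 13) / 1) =-7236 / 5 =-1447.20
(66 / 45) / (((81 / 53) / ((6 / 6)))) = 1166 / 1215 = 0.96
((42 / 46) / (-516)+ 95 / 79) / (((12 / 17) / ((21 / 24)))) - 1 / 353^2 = 1854868608151 / 1246185699712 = 1.49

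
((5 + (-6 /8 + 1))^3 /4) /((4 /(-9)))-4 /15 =-1254331 /15360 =-81.66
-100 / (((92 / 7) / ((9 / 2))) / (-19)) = 29925 / 46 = 650.54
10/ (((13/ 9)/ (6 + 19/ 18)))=635/ 13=48.85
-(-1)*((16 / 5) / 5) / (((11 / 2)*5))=32 / 1375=0.02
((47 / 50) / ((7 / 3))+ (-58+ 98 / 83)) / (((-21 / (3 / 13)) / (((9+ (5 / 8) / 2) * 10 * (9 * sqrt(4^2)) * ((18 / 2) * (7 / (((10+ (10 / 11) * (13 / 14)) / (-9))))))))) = -108672.64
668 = 668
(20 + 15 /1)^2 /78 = 1225 /78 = 15.71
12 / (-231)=-4 / 77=-0.05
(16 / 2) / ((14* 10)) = 2 / 35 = 0.06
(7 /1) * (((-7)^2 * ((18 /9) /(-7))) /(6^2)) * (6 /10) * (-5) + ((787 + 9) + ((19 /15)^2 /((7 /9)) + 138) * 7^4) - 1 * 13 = 50562313 /150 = 337082.09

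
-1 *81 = -81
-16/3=-5.33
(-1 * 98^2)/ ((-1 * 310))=4802/ 155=30.98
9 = 9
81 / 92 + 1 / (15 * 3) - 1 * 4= -12823 / 4140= -3.10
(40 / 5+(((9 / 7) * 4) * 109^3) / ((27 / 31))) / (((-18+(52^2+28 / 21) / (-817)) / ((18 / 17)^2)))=-21253903500456 / 52834691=-402271.75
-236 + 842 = 606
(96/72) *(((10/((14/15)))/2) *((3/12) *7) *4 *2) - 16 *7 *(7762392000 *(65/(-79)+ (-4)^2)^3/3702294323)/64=-3318900152127664900/260767927245371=-12727.41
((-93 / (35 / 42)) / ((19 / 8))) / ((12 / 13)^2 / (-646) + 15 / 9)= -38475216 / 1363595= -28.22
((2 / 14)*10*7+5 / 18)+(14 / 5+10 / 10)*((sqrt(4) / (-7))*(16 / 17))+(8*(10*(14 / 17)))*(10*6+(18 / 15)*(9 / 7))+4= 43566611 / 10710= 4067.84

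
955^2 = 912025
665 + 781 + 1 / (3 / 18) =1452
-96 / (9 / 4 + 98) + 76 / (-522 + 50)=-1.12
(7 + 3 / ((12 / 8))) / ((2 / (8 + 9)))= 153 / 2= 76.50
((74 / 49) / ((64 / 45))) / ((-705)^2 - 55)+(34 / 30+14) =15.13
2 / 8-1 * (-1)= 1.25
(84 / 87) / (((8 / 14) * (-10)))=-0.17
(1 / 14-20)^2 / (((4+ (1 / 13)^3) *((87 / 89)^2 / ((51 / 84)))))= 150513677613 / 2386165936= 63.08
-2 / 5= -0.40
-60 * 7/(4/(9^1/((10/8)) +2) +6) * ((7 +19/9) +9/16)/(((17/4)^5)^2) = -73489776640/223775322949839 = -0.00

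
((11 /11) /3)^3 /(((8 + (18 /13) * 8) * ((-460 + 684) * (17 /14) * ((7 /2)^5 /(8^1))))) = 26 /239146803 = 0.00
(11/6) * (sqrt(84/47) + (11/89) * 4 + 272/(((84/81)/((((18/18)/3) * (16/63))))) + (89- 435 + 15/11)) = -15443683/26166 + 11 * sqrt(987)/141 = -587.77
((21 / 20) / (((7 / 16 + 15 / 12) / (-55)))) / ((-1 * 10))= 154 / 45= 3.42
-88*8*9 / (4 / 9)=-14256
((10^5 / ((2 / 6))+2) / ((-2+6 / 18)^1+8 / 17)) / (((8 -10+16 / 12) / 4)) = 91800612 / 61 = 1504928.07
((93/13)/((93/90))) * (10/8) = 225/26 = 8.65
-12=-12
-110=-110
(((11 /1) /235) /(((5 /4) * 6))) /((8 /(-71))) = -781 /14100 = -0.06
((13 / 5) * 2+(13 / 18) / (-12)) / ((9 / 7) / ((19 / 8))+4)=1.13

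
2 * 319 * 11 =7018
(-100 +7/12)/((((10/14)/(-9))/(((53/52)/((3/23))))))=10179869/1040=9788.34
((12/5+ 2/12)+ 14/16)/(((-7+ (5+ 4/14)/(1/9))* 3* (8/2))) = 2891/408960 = 0.01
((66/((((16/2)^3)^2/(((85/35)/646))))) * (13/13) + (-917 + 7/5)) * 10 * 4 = -159612665691/4358144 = -36624.00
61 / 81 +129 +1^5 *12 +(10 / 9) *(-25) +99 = 17251 / 81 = 212.98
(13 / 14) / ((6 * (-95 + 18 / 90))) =-65 / 39816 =-0.00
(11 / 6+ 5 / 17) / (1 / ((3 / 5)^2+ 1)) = 217 / 75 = 2.89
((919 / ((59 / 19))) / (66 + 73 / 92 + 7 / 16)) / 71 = 6425648 / 103640049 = 0.06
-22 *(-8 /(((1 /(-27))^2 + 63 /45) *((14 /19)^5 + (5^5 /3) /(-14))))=-16678903820040 /9852336919459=-1.69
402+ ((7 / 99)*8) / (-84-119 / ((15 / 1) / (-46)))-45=3546101 / 9933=357.00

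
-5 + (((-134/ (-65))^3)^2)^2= 33487976588060654299668731/ 5688009063105712890625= 5887.47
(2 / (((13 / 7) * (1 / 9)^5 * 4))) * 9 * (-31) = -115322697 / 26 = -4435488.35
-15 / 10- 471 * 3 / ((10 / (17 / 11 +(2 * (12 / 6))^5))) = -144911.07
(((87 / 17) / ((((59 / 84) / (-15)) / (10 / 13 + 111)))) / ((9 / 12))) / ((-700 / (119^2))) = 1263604356 / 3835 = 329492.66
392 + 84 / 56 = 787 / 2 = 393.50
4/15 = 0.27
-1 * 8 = -8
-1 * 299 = -299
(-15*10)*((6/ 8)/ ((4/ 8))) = -225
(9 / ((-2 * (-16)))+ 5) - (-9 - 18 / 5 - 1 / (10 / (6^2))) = 3437 / 160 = 21.48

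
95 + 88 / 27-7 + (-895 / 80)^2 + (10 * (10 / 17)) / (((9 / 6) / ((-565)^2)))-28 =147121020035 / 117504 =1252051.16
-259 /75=-3.45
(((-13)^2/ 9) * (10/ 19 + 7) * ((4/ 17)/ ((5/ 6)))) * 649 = 125475064/ 4845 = 25897.85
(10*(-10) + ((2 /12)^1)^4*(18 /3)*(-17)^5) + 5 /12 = -6673.00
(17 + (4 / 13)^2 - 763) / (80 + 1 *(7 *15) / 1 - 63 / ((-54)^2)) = -40842792 / 10128677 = -4.03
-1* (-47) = 47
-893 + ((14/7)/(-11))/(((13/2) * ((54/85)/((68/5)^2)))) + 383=-10002766/19305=-518.14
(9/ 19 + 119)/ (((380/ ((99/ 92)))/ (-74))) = -831501/ 33212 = -25.04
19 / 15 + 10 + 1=184 / 15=12.27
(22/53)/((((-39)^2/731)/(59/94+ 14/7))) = 152779/291447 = 0.52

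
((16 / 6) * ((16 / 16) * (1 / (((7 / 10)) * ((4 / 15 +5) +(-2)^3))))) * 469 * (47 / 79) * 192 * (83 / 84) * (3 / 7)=-5018246400 / 158711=-31618.77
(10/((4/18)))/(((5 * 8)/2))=9/4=2.25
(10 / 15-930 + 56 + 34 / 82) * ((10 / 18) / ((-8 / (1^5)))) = 536845 / 8856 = 60.62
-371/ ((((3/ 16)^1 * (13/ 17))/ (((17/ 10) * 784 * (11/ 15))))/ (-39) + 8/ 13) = -96164292224/ 159508529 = -602.88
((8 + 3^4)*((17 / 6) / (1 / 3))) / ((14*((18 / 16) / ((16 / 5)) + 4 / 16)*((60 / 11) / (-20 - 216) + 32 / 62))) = 88552864 / 486031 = 182.20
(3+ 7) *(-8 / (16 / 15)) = -75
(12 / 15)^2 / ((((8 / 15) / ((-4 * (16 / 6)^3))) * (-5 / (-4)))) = -72.82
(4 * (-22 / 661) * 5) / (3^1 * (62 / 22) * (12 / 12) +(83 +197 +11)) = -0.00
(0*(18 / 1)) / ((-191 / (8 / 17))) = 0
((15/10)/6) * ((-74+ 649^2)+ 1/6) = 2526763/24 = 105281.79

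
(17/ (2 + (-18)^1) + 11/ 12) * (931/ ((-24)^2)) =-6517/ 27648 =-0.24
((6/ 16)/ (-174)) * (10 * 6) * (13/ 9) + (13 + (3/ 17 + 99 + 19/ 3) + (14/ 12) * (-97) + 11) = 95581/ 5916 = 16.16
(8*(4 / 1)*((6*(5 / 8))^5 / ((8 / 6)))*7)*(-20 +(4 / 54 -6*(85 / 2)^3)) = -29381394853125 / 512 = -57385536822.51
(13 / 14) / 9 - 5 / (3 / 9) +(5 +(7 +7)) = 517 / 126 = 4.10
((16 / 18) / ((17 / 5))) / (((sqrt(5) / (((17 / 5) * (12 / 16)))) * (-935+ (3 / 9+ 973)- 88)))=-2 * sqrt(5) / 745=-0.01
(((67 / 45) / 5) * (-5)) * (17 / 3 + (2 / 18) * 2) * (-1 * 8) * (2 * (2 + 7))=56816 / 45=1262.58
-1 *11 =-11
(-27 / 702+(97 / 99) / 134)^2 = 7214596 / 7435440441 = 0.00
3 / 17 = 0.18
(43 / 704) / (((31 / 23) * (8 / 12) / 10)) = 0.68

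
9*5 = 45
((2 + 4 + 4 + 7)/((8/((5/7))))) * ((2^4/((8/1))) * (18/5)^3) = 24786/175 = 141.63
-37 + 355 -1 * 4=314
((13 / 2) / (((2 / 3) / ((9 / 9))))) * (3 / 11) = 117 / 44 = 2.66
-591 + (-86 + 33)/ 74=-43787/ 74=-591.72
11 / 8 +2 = 27 / 8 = 3.38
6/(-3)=-2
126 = 126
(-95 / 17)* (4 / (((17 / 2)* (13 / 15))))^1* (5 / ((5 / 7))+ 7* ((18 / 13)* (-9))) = 11890200 / 48841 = 243.45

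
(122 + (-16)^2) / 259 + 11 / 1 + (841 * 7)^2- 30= 1282299804 / 37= 34656751.46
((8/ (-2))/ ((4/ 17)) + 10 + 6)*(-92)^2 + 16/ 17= -143872/ 17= -8463.06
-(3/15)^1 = -0.20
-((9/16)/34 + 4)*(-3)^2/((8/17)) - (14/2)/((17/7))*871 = -11260129/4352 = -2587.35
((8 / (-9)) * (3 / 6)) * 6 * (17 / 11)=-136 / 33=-4.12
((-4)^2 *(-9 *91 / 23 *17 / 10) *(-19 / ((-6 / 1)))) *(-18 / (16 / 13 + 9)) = 620568 / 115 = 5396.24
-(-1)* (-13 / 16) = -13 / 16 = -0.81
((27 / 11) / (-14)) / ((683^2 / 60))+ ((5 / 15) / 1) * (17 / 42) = 87218863 / 646553754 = 0.13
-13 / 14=-0.93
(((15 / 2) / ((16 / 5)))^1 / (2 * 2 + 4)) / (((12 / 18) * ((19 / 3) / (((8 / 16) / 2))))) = 675 / 38912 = 0.02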